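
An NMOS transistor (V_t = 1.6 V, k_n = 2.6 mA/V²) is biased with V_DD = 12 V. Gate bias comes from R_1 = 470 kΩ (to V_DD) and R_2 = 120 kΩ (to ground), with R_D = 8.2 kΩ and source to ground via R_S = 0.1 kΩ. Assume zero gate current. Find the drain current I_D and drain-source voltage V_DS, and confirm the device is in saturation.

I_D ≈ 0.76 mA, V_DS ≈ 5.7 V

V_G = V_DD·R_2/(R_1+R_2) = 12×120/590 = 2.44 V.
Assume saturation: I_D = (k_n/2)(V_GS − V_t)² with V_GS = V_G − I_D·R_S = 2.44 − 0.1·I_D.
Substituting gives 0.013·I_D² − 1.22·I_D + 0.919 = 0, with roots I_D = 0.76 or 93 mA.
The root I_D = 93 mA gives V_GS = -6.86 V ≤ V_t, so take I_D = 0.76 mA.
Then V_GS = 2.36 V and V_DS = V_DD − I_D(R_D+R_S) = 12 − 0.76×8.3 = 5.69 V.
Saturation requires V_DS ≥ V_GS − V_t = 0.765 V; 5.69 ≥ 0.765 ✓.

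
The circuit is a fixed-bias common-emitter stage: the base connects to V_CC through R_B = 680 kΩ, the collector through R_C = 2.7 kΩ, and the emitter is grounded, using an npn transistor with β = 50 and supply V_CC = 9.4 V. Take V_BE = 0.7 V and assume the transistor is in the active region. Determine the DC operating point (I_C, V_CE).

Base loop: V_CC = I_B·R_B + V_BE, so I_B = (9.4 − 0.7)/680 kΩ = 0.0128 mA.
In the active region I_C = β·I_B = 50 × 0.0128 = 0.64 mA.
Collector loop: V_CE = V_CC − I_C·R_C = 9.4 − 0.64×2.7 = 7.67 V.
Since V_CE = 7.67 V > V_CE(sat) ≈ 0.2 V, the transistor is in the active region as assumed.

I_C ≈ 0.64 mA, V_CE ≈ 7.7 V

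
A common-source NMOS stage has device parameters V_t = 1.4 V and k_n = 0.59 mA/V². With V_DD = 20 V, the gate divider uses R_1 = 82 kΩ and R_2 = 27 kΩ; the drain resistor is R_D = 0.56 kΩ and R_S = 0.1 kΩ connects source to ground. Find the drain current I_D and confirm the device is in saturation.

I_D ≈ 3.1 mA

V_G = V_DD·R_2/(R_1+R_2) = 20×27/109 = 4.95 V.
Assume saturation: I_D = (k_n/2)(V_GS − V_t)² with V_GS = V_G − I_D·R_S = 4.95 − 0.1·I_D.
Substituting gives 0.00295·I_D² − 1.21·I_D + 3.73 = 0, with roots I_D = 3.1 or 407 mA.
The root I_D = 407 mA gives V_GS = -35.7 V ≤ V_t, so take I_D = 3.1 mA.
Then V_GS = 4.64 V and V_DS = V_DD − I_D(R_D+R_S) = 20 − 3.1×0.66 = 18 V.
Saturation requires V_DS ≥ V_GS − V_t = 3.24 V; 18 ≥ 3.24 ✓.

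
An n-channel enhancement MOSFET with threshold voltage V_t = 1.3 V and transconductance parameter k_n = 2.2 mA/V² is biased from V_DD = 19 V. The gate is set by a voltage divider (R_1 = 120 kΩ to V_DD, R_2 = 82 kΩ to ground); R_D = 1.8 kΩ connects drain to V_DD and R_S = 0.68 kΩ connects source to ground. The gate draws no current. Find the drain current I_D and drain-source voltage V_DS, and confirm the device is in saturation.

I_D ≈ 6 mA, V_DS ≈ 4.1 V

V_G = V_DD·R_2/(R_1+R_2) = 19×82/202 = 7.71 V.
Assume saturation: I_D = (k_n/2)(V_GS − V_t)² with V_GS = V_G − I_D·R_S = 7.71 − 0.68·I_D.
Substituting gives 0.509·I_D² − 10.6·I_D + 45.2 = 0, with roots I_D = 6 or 14.8 mA.
The root I_D = 14.8 mA gives V_GS = -2.37 V ≤ V_t, so take I_D = 6 mA.
Then V_GS = 3.63 V and V_DS = V_DD − I_D(R_D+R_S) = 19 − 6×2.48 = 4.13 V.
Saturation requires V_DS ≥ V_GS − V_t = 2.33 V; 4.13 ≥ 2.33 ✓.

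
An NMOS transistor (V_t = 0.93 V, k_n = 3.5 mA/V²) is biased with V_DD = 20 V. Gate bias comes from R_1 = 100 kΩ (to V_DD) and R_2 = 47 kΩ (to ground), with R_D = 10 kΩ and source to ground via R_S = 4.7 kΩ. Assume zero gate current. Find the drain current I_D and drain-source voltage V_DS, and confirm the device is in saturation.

V_G = V_DD·R_2/(R_1+R_2) = 20×47/147 = 6.39 V.
Assume saturation: I_D = (k_n/2)(V_GS − V_t)² with V_GS = V_G − I_D·R_S = 6.39 − 4.7·I_D.
Substituting gives 38.7·I_D² − 90.9·I_D + 52.3 = 0, with roots I_D = 1 or 1.35 mA.
The root I_D = 1.35 mA gives V_GS = 0.0518 V ≤ V_t, so take I_D = 1 mA.
Then V_GS = 1.69 V and V_DS = V_DD − I_D(R_D+R_S) = 20 − 1×14.7 = 5.28 V.
Saturation requires V_DS ≥ V_GS − V_t = 0.757 V; 5.28 ≥ 0.757 ✓.

I_D ≈ 1 mA, V_DS ≈ 5.3 V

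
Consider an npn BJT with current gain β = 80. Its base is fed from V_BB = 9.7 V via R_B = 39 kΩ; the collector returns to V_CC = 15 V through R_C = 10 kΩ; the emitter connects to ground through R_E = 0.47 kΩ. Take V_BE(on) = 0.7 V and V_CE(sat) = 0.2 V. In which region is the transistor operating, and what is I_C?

saturation; I_C ≈ 1.4 mA

Assume active: I_B = (9.7 − 0.7)/(39 + 81×0.47) = 0.117 mA, I_C = β·I_B = 9.34 mA.
Then V_CE = 15 − 9.34×10 − 9.46×0.47 = -82.9 V < 0.2 V — the active assumption fails.
Re-solve with V_CE = 0.2 V. KCL at the emitter: V_E/R_E = (V_BB−0.7−V_E)/R_B + (V_CC−0.2−V_E)/R_C, giving V_E = 0.759 V.
I_C = (V_CC − 0.2 − V_E)/R_C = (14.8 − 0.759)/10 = 1.4 mA.
Check: I_B = (9 − 0.759)/39 = 0.211 mA, and β·I_B = 16.9 mA > I_C, confirming saturation.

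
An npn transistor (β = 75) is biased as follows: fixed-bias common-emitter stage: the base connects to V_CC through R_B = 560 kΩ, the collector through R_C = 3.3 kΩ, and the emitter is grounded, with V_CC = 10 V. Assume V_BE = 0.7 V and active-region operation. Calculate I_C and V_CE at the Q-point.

I_C ≈ 1.2 mA, V_CE ≈ 5.9 V

Base loop: V_CC = I_B·R_B + V_BE, so I_B = (10 − 0.7)/560 kΩ = 0.0166 mA.
In the active region I_C = β·I_B = 75 × 0.0166 = 1.25 mA.
Collector loop: V_CE = V_CC − I_C·R_C = 10 − 1.25×3.3 = 5.89 V.
Since V_CE = 5.89 V > V_CE(sat) ≈ 0.2 V, the transistor is in the active region as assumed.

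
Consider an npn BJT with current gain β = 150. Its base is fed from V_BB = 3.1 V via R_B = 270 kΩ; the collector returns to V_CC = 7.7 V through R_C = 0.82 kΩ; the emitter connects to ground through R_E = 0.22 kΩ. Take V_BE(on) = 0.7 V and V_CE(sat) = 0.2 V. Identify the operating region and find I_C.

Assume active. Base-emitter loop: I_B = (V_BB − V_BE)/(R_B + (β+1)R_E) = (3.1 − 0.7)/(270 + 151×0.22) = 0.00792 mA.
I_C = β·I_B = 150×0.00792 = 1.19 mA.
V_CE = V_CC − I_C·R_C − I_E·R_E = 7.7 − 1.19×0.82 − 1.2×0.22 = 6.46 V > V_CE(sat), so the active-region assumption holds.

active; I_C ≈ 1.2 mA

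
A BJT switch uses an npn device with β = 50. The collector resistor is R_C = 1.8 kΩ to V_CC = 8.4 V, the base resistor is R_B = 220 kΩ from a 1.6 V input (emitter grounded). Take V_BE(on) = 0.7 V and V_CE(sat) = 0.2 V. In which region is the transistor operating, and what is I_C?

Assume active. Base-emitter loop: I_B = (V_BB − V_BE)/R_B = (1.6 − 0.7)/220 = 0.00409 mA.
I_C = β·I_B = 50×0.00409 = 0.205 mA.
V_CE = V_CC − I_C·R_C = 8.4 − 0.205×1.8 = 8.03 V > V_CE(sat), so the active-region assumption holds.

active; I_C ≈ 0.2 mA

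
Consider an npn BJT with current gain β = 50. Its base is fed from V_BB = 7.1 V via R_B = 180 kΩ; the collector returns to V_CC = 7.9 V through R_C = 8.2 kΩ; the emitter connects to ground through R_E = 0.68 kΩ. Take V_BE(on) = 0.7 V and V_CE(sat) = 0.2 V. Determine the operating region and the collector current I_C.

Assume active: I_B = (7.1 − 0.7)/(180 + 51×0.68) = 0.0298 mA, I_C = β·I_B = 1.49 mA.
Then V_CE = 7.9 − 1.49×8.2 − 1.52×0.68 = -5.36 V < 0.2 V — the active assumption fails.
Re-solve with V_CE = 0.2 V. KCL at the emitter: V_E/R_E = (V_BB−0.7−V_E)/R_B + (V_CC−0.2−V_E)/R_C, giving V_E = 0.61 V.
I_C = (V_CC − 0.2 − V_E)/R_C = (7.7 − 0.61)/8.2 = 0.865 mA.
Check: I_B = (6.4 − 0.61)/180 = 0.0322 mA, and β·I_B = 1.61 mA > I_C, confirming saturation.

saturation; I_C ≈ 0.86 mA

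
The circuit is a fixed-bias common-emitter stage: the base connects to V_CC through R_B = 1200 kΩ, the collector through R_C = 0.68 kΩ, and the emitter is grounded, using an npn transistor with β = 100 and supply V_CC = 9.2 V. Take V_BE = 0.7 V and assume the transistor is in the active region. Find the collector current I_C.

Base loop: V_CC = I_B·R_B + V_BE, so I_B = (9.2 − 0.7)/1200 kΩ = 0.00708 mA.
In the active region I_C = β·I_B = 100 × 0.00708 = 0.708 mA.
Collector loop: V_CE = V_CC − I_C·R_C = 9.2 − 0.708×0.68 = 8.72 V.
Since V_CE = 8.72 V > V_CE(sat) ≈ 0.2 V, the transistor is in the active region as assumed.

I_C ≈ 0.71 mA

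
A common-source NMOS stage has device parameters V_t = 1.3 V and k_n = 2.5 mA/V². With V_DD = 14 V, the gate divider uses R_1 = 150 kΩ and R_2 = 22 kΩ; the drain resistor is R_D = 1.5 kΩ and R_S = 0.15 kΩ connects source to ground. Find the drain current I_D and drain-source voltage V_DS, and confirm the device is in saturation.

I_D ≈ 0.26 mA, V_DS ≈ 14 V

V_G = V_DD·R_2/(R_1+R_2) = 14×22/172 = 1.79 V.
Assume saturation: I_D = (k_n/2)(V_GS − V_t)² with V_GS = V_G − I_D·R_S = 1.79 − 0.15·I_D.
Substituting gives 0.0281·I_D² − 1.18·I_D + 0.301 = 0, with roots I_D = 0.256 or 41.8 mA.
The root I_D = 41.8 mA gives V_GS = -4.49 V ≤ V_t, so take I_D = 0.256 mA.
Then V_GS = 1.75 V and V_DS = V_DD − I_D(R_D+R_S) = 14 − 0.256×1.65 = 13.6 V.
Saturation requires V_DS ≥ V_GS − V_t = 0.452 V; 13.6 ≥ 0.452 ✓.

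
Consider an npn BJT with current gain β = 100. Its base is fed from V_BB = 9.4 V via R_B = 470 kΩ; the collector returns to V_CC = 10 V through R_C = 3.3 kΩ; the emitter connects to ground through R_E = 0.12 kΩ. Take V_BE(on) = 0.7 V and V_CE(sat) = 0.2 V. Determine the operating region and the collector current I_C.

active; I_C ≈ 1.8 mA

Assume active. Base-emitter loop: I_B = (V_BB − V_BE)/(R_B + (β+1)R_E) = (9.4 − 0.7)/(470 + 101×0.12) = 0.018 mA.
I_C = β·I_B = 100×0.018 = 1.8 mA.
V_CE = V_CC − I_C·R_C − I_E·R_E = 10 − 1.8×3.3 − 1.82×0.12 = 3.83 V > V_CE(sat), so the active-region assumption holds.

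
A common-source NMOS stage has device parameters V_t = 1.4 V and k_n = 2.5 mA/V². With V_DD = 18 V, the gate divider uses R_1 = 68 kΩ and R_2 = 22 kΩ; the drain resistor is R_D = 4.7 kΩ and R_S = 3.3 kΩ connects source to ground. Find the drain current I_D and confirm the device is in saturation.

V_G = V_DD·R_2/(R_1+R_2) = 18×22/90 = 4.4 V.
Assume saturation: I_D = (k_n/2)(V_GS − V_t)² with V_GS = V_G − I_D·R_S = 4.4 − 3.3·I_D.
Substituting gives 13.6·I_D² − 25.8·I_D + 11.3 = 0, with roots I_D = 0.685 or 1.21 mA.
The root I_D = 1.21 mA gives V_GS = 0.417 V ≤ V_t, so take I_D = 0.685 mA.
Then V_GS = 2.14 V and V_DS = V_DD − I_D(R_D+R_S) = 18 − 0.685×8 = 12.5 V.
Saturation requires V_DS ≥ V_GS − V_t = 0.74 V; 12.5 ≥ 0.74 ✓.

I_D ≈ 0.68 mA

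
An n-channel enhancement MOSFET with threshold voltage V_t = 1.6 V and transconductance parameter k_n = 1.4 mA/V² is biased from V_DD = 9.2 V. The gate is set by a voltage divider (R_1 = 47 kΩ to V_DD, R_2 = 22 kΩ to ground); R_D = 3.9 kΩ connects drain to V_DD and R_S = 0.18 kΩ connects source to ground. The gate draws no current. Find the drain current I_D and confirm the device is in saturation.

V_G = V_DD·R_2/(R_1+R_2) = 9.2×22/69 = 2.93 V.
Assume saturation: I_D = (k_n/2)(V_GS − V_t)² with V_GS = V_G − I_D·R_S = 2.93 − 0.18·I_D.
Substituting gives 0.0227·I_D² − 1.34·I_D + 1.24 = 0, with roots I_D = 0.947 or 58 mA.
The root I_D = 58 mA gives V_GS = -7.5 V ≤ V_t, so take I_D = 0.947 mA.
Then V_GS = 2.76 V and V_DS = V_DD − I_D(R_D+R_S) = 9.2 − 0.947×4.08 = 5.34 V.
Saturation requires V_DS ≥ V_GS − V_t = 1.16 V; 5.34 ≥ 1.16 ✓.

I_D ≈ 0.95 mA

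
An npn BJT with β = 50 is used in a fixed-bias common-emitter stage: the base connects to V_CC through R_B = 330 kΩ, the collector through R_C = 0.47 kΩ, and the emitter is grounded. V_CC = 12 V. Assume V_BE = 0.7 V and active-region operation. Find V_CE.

V_CE ≈ 11 V

Base loop: V_CC = I_B·R_B + V_BE, so I_B = (12 − 0.7)/330 kΩ = 0.0342 mA.
In the active region I_C = β·I_B = 50 × 0.0342 = 1.71 mA.
Collector loop: V_CE = V_CC − I_C·R_C = 12 − 1.71×0.47 = 11.2 V.
Since V_CE = 11.2 V > V_CE(sat) ≈ 0.2 V, the transistor is in the active region as assumed.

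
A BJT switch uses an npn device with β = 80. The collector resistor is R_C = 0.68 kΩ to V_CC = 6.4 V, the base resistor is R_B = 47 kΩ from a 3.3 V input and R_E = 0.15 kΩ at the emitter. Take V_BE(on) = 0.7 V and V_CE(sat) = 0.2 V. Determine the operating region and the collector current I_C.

active; I_C ≈ 3.5 mA

Assume active. Base-emitter loop: I_B = (V_BB − V_BE)/(R_B + (β+1)R_E) = (3.3 − 0.7)/(47 + 81×0.15) = 0.044 mA.
I_C = β·I_B = 80×0.044 = 3.52 mA.
V_CE = V_CC − I_C·R_C − I_E·R_E = 6.4 − 3.52×0.68 − 3.56×0.15 = 3.47 V > V_CE(sat), so the active-region assumption holds.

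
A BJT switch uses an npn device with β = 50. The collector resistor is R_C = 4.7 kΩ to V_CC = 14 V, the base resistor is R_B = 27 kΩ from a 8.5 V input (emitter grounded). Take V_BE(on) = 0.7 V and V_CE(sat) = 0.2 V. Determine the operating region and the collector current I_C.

Assume active: I_B = (8.5 − 0.7)/27 = 0.289 mA, giving I_C = β·I_B = 14.4 mA.
But then V_CE = 14 − 14.4×4.7 = -53.9 V < V_CE(sat) = 0.2 V — impossible in the active region.
So the transistor is saturated. With V_CE = 0.2 V, I_C = (V_CC − 0.2)/R_C = 13.8/4.7 = 2.94 mA.
Check: β·I_B = 14.4 mA > I_C = 2.94 mA, confirming saturation.

saturation; I_C ≈ 2.9 mA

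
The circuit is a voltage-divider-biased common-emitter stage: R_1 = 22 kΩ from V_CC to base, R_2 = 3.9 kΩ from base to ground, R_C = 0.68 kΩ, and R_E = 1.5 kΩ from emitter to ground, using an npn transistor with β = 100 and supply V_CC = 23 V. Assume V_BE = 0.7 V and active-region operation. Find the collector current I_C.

Thevenize the base divider: V_Th = V_CC·R_2/(R_1+R_2) = 23×3.9/25.9 = 3.46 V, R_Th = R_1‖R_2 = 3.31 kΩ.
Base-emitter loop: V_Th = I_B·R_Th + V_BE + (β+1)I_B·R_E, so I_B = (3.46 − 0.7) / (3.31 + 101×1.5) = 0.0178 mA.
I_C = β·I_B = 100×0.0178 = 1.78 mA, and I_E = (β+1)I_B = 1.8 mA.
V_CE = V_CC − I_C·R_C − I_E·R_E = 23 − 1.78×0.68 − 1.8×1.5 = 19.1 V.
V_CE = 19.1 V > 0.2 V confirms active-region operation.

I_C ≈ 1.8 mA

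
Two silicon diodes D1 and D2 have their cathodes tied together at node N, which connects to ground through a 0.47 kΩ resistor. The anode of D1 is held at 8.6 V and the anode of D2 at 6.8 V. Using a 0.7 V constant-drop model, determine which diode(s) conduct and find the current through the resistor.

Assume both conduct. Then node N would need to be at both 8.6−0.7 = 7.9 V and 6.8−0.7 = 6.1 V, which is impossible.
Assume only D1 conducts: V_N = 8.6 − 0.7 = 7.9 V, so I_R = 7.9/0.47 = 16.8 mA.
Check D2: its anode-to-cathode voltage is 6.8 − 7.9 = -1.1 V < 0.7 V, so it is off. The assumption is consistent.

Only D1 conducts; I_R ≈ 17 mA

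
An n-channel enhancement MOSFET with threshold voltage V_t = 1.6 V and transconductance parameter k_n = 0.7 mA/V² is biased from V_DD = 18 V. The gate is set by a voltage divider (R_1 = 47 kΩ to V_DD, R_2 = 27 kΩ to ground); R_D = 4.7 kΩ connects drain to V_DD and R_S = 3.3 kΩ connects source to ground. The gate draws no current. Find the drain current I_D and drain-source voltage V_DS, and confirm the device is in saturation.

V_G = V_DD·R_2/(R_1+R_2) = 18×27/74 = 6.57 V.
Assume saturation: I_D = (k_n/2)(V_GS − V_t)² with V_GS = V_G − I_D·R_S = 6.57 − 3.3·I_D.
Substituting gives 3.81·I_D² − 12.5·I_D + 8.64 = 0, with roots I_D = 0.995 or 2.28 mA.
The root I_D = 2.28 mA gives V_GS = -0.951 V ≤ V_t, so take I_D = 0.995 mA.
Then V_GS = 3.29 V and V_DS = V_DD − I_D(R_D+R_S) = 18 − 0.995×8 = 10 V.
Saturation requires V_DS ≥ V_GS − V_t = 1.69 V; 10 ≥ 1.69 ✓.

I_D ≈ 0.99 mA, V_DS ≈ 10 V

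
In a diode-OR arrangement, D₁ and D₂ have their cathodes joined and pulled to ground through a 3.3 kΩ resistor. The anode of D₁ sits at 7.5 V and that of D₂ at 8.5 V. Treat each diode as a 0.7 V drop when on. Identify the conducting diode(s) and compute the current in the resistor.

Assume both conduct. Then node N would need to be at both 7.5−0.7 = 6.8 V and 8.5−0.7 = 7.8 V, which is impossible.
Assume only D₂ conducts: V_N = 8.5 − 0.7 = 7.8 V, so I_R = 7.8/3.3 = 2.36 mA.
Check D₁: its anode-to-cathode voltage is 7.5 − 7.8 = -0.3 V < 0.7 V, so it is off. The assumption is consistent.

Only D₂ conducts; I_R ≈ 2.4 mA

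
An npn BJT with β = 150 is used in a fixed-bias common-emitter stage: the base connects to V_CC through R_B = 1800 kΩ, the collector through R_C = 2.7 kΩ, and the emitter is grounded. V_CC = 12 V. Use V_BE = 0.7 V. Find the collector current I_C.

I_C ≈ 0.94 mA

Base loop: V_CC = I_B·R_B + V_BE, so I_B = (12 − 0.7)/1800 kΩ = 0.00628 mA.
In the active region I_C = β·I_B = 150 × 0.00628 = 0.942 mA.
Collector loop: V_CE = V_CC − I_C·R_C = 12 − 0.942×2.7 = 9.46 V.
Since V_CE = 9.46 V > V_CE(sat) ≈ 0.2 V, the transistor is in the active region as assumed.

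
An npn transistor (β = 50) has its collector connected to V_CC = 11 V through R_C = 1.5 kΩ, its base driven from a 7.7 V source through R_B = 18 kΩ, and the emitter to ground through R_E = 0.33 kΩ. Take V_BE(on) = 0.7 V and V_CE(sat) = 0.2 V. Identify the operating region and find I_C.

saturation; I_C ≈ 5.9 mA

Assume active: I_B = (7.7 − 0.7)/(18 + 51×0.33) = 0.201 mA, I_C = β·I_B = 10 mA.
Then V_CE = 11 − 10×1.5 − 10.2×0.33 = -7.46 V < 0.2 V — the active assumption fails.
Re-solve with V_CE = 0.2 V. KCL at the emitter: V_E/R_E = (V_BB−0.7−V_E)/R_B + (V_CC−0.2−V_E)/R_C, giving V_E = 2.02 V.
I_C = (V_CC − 0.2 − V_E)/R_C = (10.8 − 2.02)/1.5 = 5.85 mA.
Check: I_B = (7 − 2.02)/18 = 0.277 mA, and β·I_B = 13.8 mA > I_C, confirming saturation.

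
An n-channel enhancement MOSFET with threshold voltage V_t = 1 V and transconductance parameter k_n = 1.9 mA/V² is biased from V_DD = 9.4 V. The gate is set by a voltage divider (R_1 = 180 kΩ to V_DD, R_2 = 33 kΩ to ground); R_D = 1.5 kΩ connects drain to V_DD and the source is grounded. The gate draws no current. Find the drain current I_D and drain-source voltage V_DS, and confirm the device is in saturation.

I_D ≈ 0.2 mA, V_DS ≈ 9.1 V

V_G = V_DD·R_2/(R_1+R_2) = 9.4×33/213 = 1.46 V. With the source grounded, V_GS = V_G = 1.46 V.
Assume saturation: I_D = (k_n/2)(V_GS − V_t)² = (1.9/2)×(1.46 − 1)² = 0.95×0.456² = 0.198 mA.
V_DS = V_DD − I_D·R_D = 9.4 − 0.198×1.5 = 9.1 V.
Saturation requires V_DS ≥ V_GS − V_t = 0.456 V; 9.1 ≥ 0.456 ✓.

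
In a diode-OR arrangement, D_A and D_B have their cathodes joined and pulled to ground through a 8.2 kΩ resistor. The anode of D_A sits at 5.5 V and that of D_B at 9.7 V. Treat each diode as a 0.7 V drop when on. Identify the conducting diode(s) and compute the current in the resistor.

Assume both conduct. Then node N would need to be at both 5.5−0.7 = 4.8 V and 9.7−0.7 = 9 V, which is impossible.
Assume only D_B conducts: V_N = 9.7 − 0.7 = 9 V, so I_R = 9/8.2 = 1.1 mA.
Check D_A: its anode-to-cathode voltage is 5.5 − 9 = -3.5 V < 0.7 V, so it is off. The assumption is consistent.

Only D_B conducts; I_R ≈ 1.1 mA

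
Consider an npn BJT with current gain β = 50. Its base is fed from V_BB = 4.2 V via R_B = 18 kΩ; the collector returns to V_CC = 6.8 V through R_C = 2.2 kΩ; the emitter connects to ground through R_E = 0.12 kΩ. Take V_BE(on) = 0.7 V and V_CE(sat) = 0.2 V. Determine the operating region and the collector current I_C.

saturation; I_C ≈ 2.8 mA

Assume active: I_B = (4.2 − 0.7)/(18 + 51×0.12) = 0.145 mA, I_C = β·I_B = 7.26 mA.
Then V_CE = 6.8 − 7.26×2.2 − 7.4×0.12 = -10 V < 0.2 V — the active assumption fails.
Re-solve with V_CE = 0.2 V. KCL at the emitter: V_E/R_E = (V_BB−0.7−V_E)/R_B + (V_CC−0.2−V_E)/R_C, giving V_E = 0.361 V.
I_C = (V_CC − 0.2 − V_E)/R_C = (6.6 − 0.361)/2.2 = 2.84 mA.
Check: I_B = (3.5 − 0.361)/18 = 0.174 mA, and β·I_B = 8.72 mA > I_C, confirming saturation.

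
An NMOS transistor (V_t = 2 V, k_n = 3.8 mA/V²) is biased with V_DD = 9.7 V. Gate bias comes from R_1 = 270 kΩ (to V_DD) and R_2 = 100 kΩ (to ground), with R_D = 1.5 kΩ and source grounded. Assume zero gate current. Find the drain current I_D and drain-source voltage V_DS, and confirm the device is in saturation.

I_D ≈ 0.73 mA, V_DS ≈ 8.6 V

V_G = V_DD·R_2/(R_1+R_2) = 9.7×100/370 = 2.62 V. With the source grounded, V_GS = V_G = 2.62 V.
Assume saturation: I_D = (k_n/2)(V_GS − V_t)² = (3.8/2)×(2.62 − 2)² = 1.9×0.622² = 0.734 mA.
V_DS = V_DD − I_D·R_D = 9.7 − 0.734×1.5 = 8.6 V.
Saturation requires V_DS ≥ V_GS − V_t = 0.622 V; 8.6 ≥ 0.622 ✓.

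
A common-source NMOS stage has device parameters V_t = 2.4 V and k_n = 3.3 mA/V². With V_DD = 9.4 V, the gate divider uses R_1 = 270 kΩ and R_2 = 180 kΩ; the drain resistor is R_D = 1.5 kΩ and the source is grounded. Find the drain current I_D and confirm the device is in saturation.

V_G = V_DD·R_2/(R_1+R_2) = 9.4×180/450 = 3.76 V. With the source grounded, V_GS = V_G = 3.76 V.
Assume saturation: I_D = (k_n/2)(V_GS − V_t)² = (3.3/2)×(3.76 − 2.4)² = 1.65×1.36² = 3.05 mA.
V_DS = V_DD − I_D·R_D = 9.4 − 3.05×1.5 = 4.82 V.
Saturation requires V_DS ≥ V_GS − V_t = 1.36 V; 4.82 ≥ 1.36 ✓.

I_D ≈ 3.1 mA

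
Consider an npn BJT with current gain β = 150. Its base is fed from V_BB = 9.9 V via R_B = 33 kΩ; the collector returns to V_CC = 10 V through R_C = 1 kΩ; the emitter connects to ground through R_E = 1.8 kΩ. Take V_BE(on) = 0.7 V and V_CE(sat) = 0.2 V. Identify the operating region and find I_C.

saturation; I_C ≈ 3.4 mA

Assume active: I_B = (9.9 − 0.7)/(33 + 151×1.8) = 0.0302 mA, I_C = β·I_B = 4.53 mA.
Then V_CE = 10 − 4.53×1 − 4.56×1.8 = -2.73 V < 0.2 V — the active assumption fails.
Re-solve with V_CE = 0.2 V. KCL at the emitter: V_E/R_E = (V_BB−0.7−V_E)/R_B + (V_CC−0.2−V_E)/R_C, giving V_E = 6.36 V.
I_C = (V_CC − 0.2 − V_E)/R_C = (9.8 − 6.36)/1 = 3.44 mA.
Check: I_B = (9.2 − 6.36)/33 = 0.0862 mA, and β·I_B = 12.9 mA > I_C, confirming saturation.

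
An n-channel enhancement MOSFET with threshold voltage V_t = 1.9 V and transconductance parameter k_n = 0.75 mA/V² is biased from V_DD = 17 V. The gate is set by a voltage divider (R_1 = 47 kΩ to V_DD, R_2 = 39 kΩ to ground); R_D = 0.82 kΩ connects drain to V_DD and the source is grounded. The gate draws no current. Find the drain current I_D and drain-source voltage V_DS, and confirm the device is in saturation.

I_D ≈ 13 mA, V_DS ≈ 6.6 V

V_G = V_DD·R_2/(R_1+R_2) = 17×39/86 = 7.71 V. With the source grounded, V_GS = V_G = 7.71 V.
Assume saturation: I_D = (k_n/2)(V_GS − V_t)² = (0.75/2)×(7.71 − 1.9)² = 0.375×5.81² = 12.7 mA.
V_DS = V_DD − I_D·R_D = 17 − 12.7×0.82 = 6.62 V.
Saturation requires V_DS ≥ V_GS − V_t = 5.81 V; 6.62 ≥ 5.81 ✓.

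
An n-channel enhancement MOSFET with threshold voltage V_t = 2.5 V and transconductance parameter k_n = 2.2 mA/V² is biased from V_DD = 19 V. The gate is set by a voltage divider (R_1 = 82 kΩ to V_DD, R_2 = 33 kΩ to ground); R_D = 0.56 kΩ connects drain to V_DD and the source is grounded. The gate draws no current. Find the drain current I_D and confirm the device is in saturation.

I_D ≈ 9.6 mA

V_G = V_DD·R_2/(R_1+R_2) = 19×33/115 = 5.45 V. With the source grounded, V_GS = V_G = 5.45 V.
Assume saturation: I_D = (k_n/2)(V_GS − V_t)² = (2.2/2)×(5.45 − 2.5)² = 1.1×2.95² = 9.59 mA.
V_DS = V_DD − I_D·R_D = 19 − 9.59×0.56 = 13.6 V.
Saturation requires V_DS ≥ V_GS − V_t = 2.95 V; 13.6 ≥ 2.95 ✓.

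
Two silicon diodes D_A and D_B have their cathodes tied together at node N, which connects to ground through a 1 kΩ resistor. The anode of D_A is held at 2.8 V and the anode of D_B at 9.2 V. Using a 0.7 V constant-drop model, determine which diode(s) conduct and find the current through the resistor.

Assume both conduct. Then node N would need to be at both 2.8−0.7 = 2.1 V and 9.2−0.7 = 8.5 V, which is impossible.
Assume only D_B conducts: V_N = 9.2 − 0.7 = 8.5 V, so I_R = 8.5/1 = 8.5 mA.
Check D_A: its anode-to-cathode voltage is 2.8 − 8.5 = -5.7 V < 0.7 V, so it is off. The assumption is consistent.

Only D_B conducts; I_R ≈ 8.5 mA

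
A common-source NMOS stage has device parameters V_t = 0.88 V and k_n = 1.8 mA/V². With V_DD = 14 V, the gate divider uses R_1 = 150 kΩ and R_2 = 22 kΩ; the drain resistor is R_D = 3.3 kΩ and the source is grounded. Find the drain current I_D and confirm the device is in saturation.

I_D ≈ 0.75 mA

V_G = V_DD·R_2/(R_1+R_2) = 14×22/172 = 1.79 V. With the source grounded, V_GS = V_G = 1.79 V.
Assume saturation: I_D = (k_n/2)(V_GS − V_t)² = (1.8/2)×(1.79 − 0.88)² = 0.9×0.911² = 0.746 mA.
V_DS = V_DD − I_D·R_D = 14 − 0.746×3.3 = 11.5 V.
Saturation requires V_DS ≥ V_GS − V_t = 0.911 V; 11.5 ≥ 0.911 ✓.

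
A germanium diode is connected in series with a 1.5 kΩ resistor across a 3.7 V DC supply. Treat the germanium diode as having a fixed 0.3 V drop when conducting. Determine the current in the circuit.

I ≈ 2.3 mA

KVL around the loop: 3.7 = V_D + I·R = 0.3 + I × 1.5 kΩ.
So I = (3.7 − 0.3) / 1.5 kΩ = 3.4 / 1.5 = 2.27 mA.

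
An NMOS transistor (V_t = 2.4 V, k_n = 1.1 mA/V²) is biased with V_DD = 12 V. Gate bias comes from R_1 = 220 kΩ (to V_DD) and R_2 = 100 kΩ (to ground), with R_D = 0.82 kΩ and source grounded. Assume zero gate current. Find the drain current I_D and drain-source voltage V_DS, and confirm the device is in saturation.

I_D ≈ 1 mA, V_DS ≈ 11 V

V_G = V_DD·R_2/(R_1+R_2) = 12×100/320 = 3.75 V. With the source grounded, V_GS = V_G = 3.75 V.
Assume saturation: I_D = (k_n/2)(V_GS − V_t)² = (1.1/2)×(3.75 − 2.4)² = 0.55×1.35² = 1 mA.
V_DS = V_DD − I_D·R_D = 12 − 1×0.82 = 11.2 V.
Saturation requires V_DS ≥ V_GS − V_t = 1.35 V; 11.2 ≥ 1.35 ✓.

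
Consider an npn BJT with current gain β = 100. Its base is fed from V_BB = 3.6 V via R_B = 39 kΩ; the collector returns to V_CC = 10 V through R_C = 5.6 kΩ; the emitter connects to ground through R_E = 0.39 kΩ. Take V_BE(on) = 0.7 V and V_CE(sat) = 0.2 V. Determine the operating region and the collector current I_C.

Assume active: I_B = (3.6 − 0.7)/(39 + 101×0.39) = 0.037 mA, I_C = β·I_B = 3.7 mA.
Then V_CE = 10 − 3.7×5.6 − 3.74×0.39 = -12.2 V < 0.2 V — the active assumption fails.
Re-solve with V_CE = 0.2 V. KCL at the emitter: V_E/R_E = (V_BB−0.7−V_E)/R_B + (V_CC−0.2−V_E)/R_C, giving V_E = 0.659 V.
I_C = (V_CC − 0.2 − V_E)/R_C = (9.8 − 0.659)/5.6 = 1.63 mA.
Check: I_B = (2.9 − 0.659)/39 = 0.0575 mA, and β·I_B = 5.75 mA > I_C, confirming saturation.

saturation; I_C ≈ 1.6 mA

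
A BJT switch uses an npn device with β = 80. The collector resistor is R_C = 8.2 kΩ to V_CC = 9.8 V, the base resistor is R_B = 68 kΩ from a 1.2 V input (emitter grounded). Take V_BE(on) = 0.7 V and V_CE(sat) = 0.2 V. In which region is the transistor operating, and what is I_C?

Assume active. Base-emitter loop: I_B = (V_BB − V_BE)/R_B = (1.2 − 0.7)/68 = 0.00735 mA.
I_C = β·I_B = 80×0.00735 = 0.588 mA.
V_CE = V_CC − I_C·R_C = 9.8 − 0.588×8.2 = 4.98 V > V_CE(sat), so the active-region assumption holds.

active; I_C ≈ 0.59 mA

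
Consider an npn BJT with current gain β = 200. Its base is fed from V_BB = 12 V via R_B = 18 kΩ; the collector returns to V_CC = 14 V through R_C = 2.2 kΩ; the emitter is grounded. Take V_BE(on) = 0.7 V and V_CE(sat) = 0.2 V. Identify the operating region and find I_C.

saturation; I_C ≈ 6.3 mA

Assume active: I_B = (12 − 0.7)/18 = 0.628 mA, giving I_C = β·I_B = 126 mA.
But then V_CE = 14 − 126×2.2 = -262 V < V_CE(sat) = 0.2 V — impossible in the active region.
So the transistor is saturated. With V_CE = 0.2 V, I_C = (V_CC − 0.2)/R_C = 13.8/2.2 = 6.27 mA.
Check: β·I_B = 126 mA > I_C = 6.27 mA, confirming saturation.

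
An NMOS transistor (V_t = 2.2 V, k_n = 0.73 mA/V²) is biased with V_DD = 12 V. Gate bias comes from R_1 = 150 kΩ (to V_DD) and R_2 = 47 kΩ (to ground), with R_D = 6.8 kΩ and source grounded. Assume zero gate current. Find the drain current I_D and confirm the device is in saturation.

V_G = V_DD·R_2/(R_1+R_2) = 12×47/197 = 2.86 V. With the source grounded, V_GS = V_G = 2.86 V.
Assume saturation: I_D = (k_n/2)(V_GS − V_t)² = (0.73/2)×(2.86 − 2.2)² = 0.365×0.663² = 0.16 mA.
V_DS = V_DD − I_D·R_D = 12 − 0.16×6.8 = 10.9 V.
Saturation requires V_DS ≥ V_GS − V_t = 0.663 V; 10.9 ≥ 0.663 ✓.

I_D ≈ 0.16 mA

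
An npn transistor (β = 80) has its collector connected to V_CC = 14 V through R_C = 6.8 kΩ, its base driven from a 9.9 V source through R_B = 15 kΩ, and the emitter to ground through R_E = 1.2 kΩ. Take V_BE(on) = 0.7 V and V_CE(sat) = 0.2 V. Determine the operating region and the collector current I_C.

Assume active: I_B = (9.9 − 0.7)/(15 + 81×1.2) = 0.082 mA, I_C = β·I_B = 6.56 mA.
Then V_CE = 14 − 6.56×6.8 − 6.64×1.2 = -38.6 V < 0.2 V — the active assumption fails.
Re-solve with V_CE = 0.2 V. KCL at the emitter: V_E/R_E = (V_BB−0.7−V_E)/R_B + (V_CC−0.2−V_E)/R_C, giving V_E = 2.52 V.
I_C = (V_CC − 0.2 − V_E)/R_C = (13.8 − 2.52)/6.8 = 1.66 mA.
Check: I_B = (9.2 − 2.52)/15 = 0.445 mA, and β·I_B = 35.6 mA > I_C, confirming saturation.

saturation; I_C ≈ 1.7 mA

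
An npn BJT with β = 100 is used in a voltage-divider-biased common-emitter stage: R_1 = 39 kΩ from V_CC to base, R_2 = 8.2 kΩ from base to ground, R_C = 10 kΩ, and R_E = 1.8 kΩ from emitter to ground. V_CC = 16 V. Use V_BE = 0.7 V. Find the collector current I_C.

I_C ≈ 1.1 mA

Thevenize the base divider: V_Th = V_CC·R_2/(R_1+R_2) = 16×8.2/47.2 = 2.78 V, R_Th = R_1‖R_2 = 6.78 kΩ.
Base-emitter loop: V_Th = I_B·R_Th + V_BE + (β+1)I_B·R_E, so I_B = (2.78 − 0.7) / (6.78 + 101×1.8) = 0.011 mA.
I_C = β·I_B = 100×0.011 = 1.1 mA, and I_E = (β+1)I_B = 1.11 mA.
V_CE = V_CC − I_C·R_C − I_E·R_E = 16 − 1.1×10 − 1.11×1.8 = 2.97 V.
V_CE = 2.97 V > 0.2 V confirms active-region operation.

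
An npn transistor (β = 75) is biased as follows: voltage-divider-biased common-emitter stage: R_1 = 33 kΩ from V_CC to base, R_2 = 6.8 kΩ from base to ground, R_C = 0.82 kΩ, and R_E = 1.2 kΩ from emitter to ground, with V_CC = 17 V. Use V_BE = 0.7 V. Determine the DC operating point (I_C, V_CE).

Thevenize the base divider: V_Th = V_CC·R_2/(R_1+R_2) = 17×6.8/39.8 = 2.9 V, R_Th = R_1‖R_2 = 5.64 kΩ.
Base-emitter loop: V_Th = I_B·R_Th + V_BE + (β+1)I_B·R_E, so I_B = (2.9 − 0.7) / (5.64 + 76×1.2) = 0.0228 mA.
I_C = β·I_B = 75×0.0228 = 1.71 mA, and I_E = (β+1)I_B = 1.73 mA.
V_CE = V_CC − I_C·R_C − I_E·R_E = 17 − 1.71×0.82 − 1.73×1.2 = 13.5 V.
V_CE = 13.5 V > 0.2 V confirms active-region operation.

I_C ≈ 1.7 mA, V_CE ≈ 14 V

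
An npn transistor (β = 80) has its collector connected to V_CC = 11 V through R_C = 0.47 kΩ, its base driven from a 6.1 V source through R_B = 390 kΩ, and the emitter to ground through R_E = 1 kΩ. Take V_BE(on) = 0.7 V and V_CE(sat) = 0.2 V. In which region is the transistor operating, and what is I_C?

active; I_C ≈ 0.92 mA

Assume active. Base-emitter loop: I_B = (V_BB − V_BE)/(R_B + (β+1)R_E) = (6.1 − 0.7)/(390 + 81×1) = 0.0115 mA.
I_C = β·I_B = 80×0.0115 = 0.917 mA.
V_CE = V_CC − I_C·R_C − I_E·R_E = 11 − 0.917×0.47 − 0.929×1 = 9.64 V > V_CE(sat), so the active-region assumption holds.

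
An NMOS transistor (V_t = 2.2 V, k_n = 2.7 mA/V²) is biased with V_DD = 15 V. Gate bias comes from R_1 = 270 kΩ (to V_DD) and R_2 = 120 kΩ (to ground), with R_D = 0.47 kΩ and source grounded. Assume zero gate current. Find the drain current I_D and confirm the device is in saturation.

I_D ≈ 7.9 mA

V_G = V_DD·R_2/(R_1+R_2) = 15×120/390 = 4.62 V. With the source grounded, V_GS = V_G = 4.62 V.
Assume saturation: I_D = (k_n/2)(V_GS − V_t)² = (2.7/2)×(4.62 − 2.2)² = 1.35×2.42² = 7.88 mA.
V_DS = V_DD − I_D·R_D = 15 − 7.88×0.47 = 11.3 V.
Saturation requires V_DS ≥ V_GS − V_t = 2.42 V; 11.3 ≥ 2.42 ✓.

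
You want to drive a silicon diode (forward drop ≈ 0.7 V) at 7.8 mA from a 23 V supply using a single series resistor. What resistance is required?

The resistor drops V_S − V_D = 23 − 0.7 = 22.3 V at 7.8 mA.
R = 22.3 V / 7.8 mA = 2.86 kΩ.

R ≈ 2.9 kΩ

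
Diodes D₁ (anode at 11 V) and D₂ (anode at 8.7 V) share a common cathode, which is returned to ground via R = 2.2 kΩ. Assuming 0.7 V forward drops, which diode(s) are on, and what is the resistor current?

Assume both conduct. Then node N would need to be at both 11−0.7 = 10.3 V and 8.7−0.7 = 8 V, which is impossible.
Assume only D₁ conducts: V_N = 11 − 0.7 = 10.3 V, so I_R = 10.3/2.2 = 4.68 mA.
Check D₂: its anode-to-cathode voltage is 8.7 − 10.3 = -1.6 V < 0.7 V, so it is off. The assumption is consistent.

Only D₁ conducts; I_R ≈ 4.7 mA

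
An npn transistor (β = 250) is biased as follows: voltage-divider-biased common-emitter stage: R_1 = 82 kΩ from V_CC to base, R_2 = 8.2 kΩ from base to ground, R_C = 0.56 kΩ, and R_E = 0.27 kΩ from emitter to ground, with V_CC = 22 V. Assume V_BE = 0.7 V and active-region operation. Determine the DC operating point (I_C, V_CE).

Thevenize the base divider: V_Th = V_CC·R_2/(R_1+R_2) = 22×8.2/90.2 = 2 V, R_Th = R_1‖R_2 = 7.45 kΩ.
Base-emitter loop: V_Th = I_B·R_Th + V_BE + (β+1)I_B·R_E, so I_B = (2 − 0.7) / (7.45 + 251×0.27) = 0.0173 mA.
I_C = β·I_B = 250×0.0173 = 4.32 mA, and I_E = (β+1)I_B = 4.34 mA.
V_CE = V_CC − I_C·R_C − I_E·R_E = 22 − 4.32×0.56 − 4.34×0.27 = 18.4 V.
V_CE = 18.4 V > 0.2 V confirms active-region operation.

I_C ≈ 4.3 mA, V_CE ≈ 18 V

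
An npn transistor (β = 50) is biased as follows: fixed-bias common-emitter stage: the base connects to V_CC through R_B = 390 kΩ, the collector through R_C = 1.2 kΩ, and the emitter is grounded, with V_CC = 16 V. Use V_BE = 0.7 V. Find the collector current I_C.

Base loop: V_CC = I_B·R_B + V_BE, so I_B = (16 − 0.7)/390 kΩ = 0.0392 mA.
In the active region I_C = β·I_B = 50 × 0.0392 = 1.96 mA.
Collector loop: V_CE = V_CC − I_C·R_C = 16 − 1.96×1.2 = 13.6 V.
Since V_CE = 13.6 V > V_CE(sat) ≈ 0.2 V, the transistor is in the active region as assumed.

I_C ≈ 2 mA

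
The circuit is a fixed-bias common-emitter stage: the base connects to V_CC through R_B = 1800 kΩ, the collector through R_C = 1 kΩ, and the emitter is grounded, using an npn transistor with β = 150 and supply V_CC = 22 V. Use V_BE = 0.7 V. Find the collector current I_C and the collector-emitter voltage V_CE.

I_C ≈ 1.8 mA, V_CE ≈ 20 V

Base loop: V_CC = I_B·R_B + V_BE, so I_B = (22 − 0.7)/1800 kΩ = 0.0118 mA.
In the active region I_C = β·I_B = 150 × 0.0118 = 1.78 mA.
Collector loop: V_CE = V_CC − I_C·R_C = 22 − 1.78×1 = 20.2 V.
Since V_CE = 20.2 V > V_CE(sat) ≈ 0.2 V, the transistor is in the active region as assumed.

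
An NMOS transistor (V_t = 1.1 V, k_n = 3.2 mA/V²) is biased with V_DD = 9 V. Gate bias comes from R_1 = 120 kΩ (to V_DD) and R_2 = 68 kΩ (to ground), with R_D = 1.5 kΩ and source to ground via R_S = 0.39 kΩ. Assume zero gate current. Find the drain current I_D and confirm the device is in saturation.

V_G = V_DD·R_2/(R_1+R_2) = 9×68/188 = 3.26 V.
Assume saturation: I_D = (k_n/2)(V_GS − V_t)² with V_GS = V_G − I_D·R_S = 3.26 − 0.39·I_D.
Substituting gives 0.243·I_D² − 3.69·I_D + 7.43 = 0, with roots I_D = 2.39 or 12.8 mA.
The root I_D = 12.8 mA gives V_GS = -1.73 V ≤ V_t, so take I_D = 2.39 mA.
Then V_GS = 2.32 V and V_DS = V_DD − I_D(R_D+R_S) = 9 − 2.39×1.89 = 4.48 V.
Saturation requires V_DS ≥ V_GS − V_t = 1.22 V; 4.48 ≥ 1.22 ✓.

I_D ≈ 2.4 mA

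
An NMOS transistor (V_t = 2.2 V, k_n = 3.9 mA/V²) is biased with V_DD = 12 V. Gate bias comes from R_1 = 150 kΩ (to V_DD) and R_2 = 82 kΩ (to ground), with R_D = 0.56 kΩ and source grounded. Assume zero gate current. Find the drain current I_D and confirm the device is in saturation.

I_D ≈ 8.1 mA

V_G = V_DD·R_2/(R_1+R_2) = 12×82/232 = 4.24 V. With the source grounded, V_GS = V_G = 4.24 V.
Assume saturation: I_D = (k_n/2)(V_GS − V_t)² = (3.9/2)×(4.24 − 2.2)² = 1.95×2.04² = 8.13 mA.
V_DS = V_DD − I_D·R_D = 12 − 8.13×0.56 = 7.45 V.
Saturation requires V_DS ≥ V_GS − V_t = 2.04 V; 7.45 ≥ 2.04 ✓.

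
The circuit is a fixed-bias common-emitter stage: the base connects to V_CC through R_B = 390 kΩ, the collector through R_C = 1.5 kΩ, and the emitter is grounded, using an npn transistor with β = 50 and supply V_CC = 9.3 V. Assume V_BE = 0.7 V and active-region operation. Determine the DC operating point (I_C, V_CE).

Base loop: V_CC = I_B·R_B + V_BE, so I_B = (9.3 − 0.7)/390 kΩ = 0.0221 mA.
In the active region I_C = β·I_B = 50 × 0.0221 = 1.1 mA.
Collector loop: V_CE = V_CC − I_C·R_C = 9.3 − 1.1×1.5 = 7.65 V.
Since V_CE = 7.65 V > V_CE(sat) ≈ 0.2 V, the transistor is in the active region as assumed.

I_C ≈ 1.1 mA, V_CE ≈ 7.6 V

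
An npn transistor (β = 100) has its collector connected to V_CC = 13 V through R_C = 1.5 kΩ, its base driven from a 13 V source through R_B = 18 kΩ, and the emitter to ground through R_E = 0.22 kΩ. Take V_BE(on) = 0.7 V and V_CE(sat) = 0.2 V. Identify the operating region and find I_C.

saturation; I_C ≈ 7.4 mA

Assume active: I_B = (13 − 0.7)/(18 + 101×0.22) = 0.306 mA, I_C = β·I_B = 30.6 mA.
Then V_CE = 13 − 30.6×1.5 − 30.9×0.22 = -39.7 V < 0.2 V — the active assumption fails.
Re-solve with V_CE = 0.2 V. KCL at the emitter: V_E/R_E = (V_BB−0.7−V_E)/R_B + (V_CC−0.2−V_E)/R_C, giving V_E = 1.75 V.
I_C = (V_CC − 0.2 − V_E)/R_C = (12.8 − 1.75)/1.5 = 7.37 mA.
Check: I_B = (12.3 − 1.75)/18 = 0.586 mA, and β·I_B = 58.6 mA > I_C, confirming saturation.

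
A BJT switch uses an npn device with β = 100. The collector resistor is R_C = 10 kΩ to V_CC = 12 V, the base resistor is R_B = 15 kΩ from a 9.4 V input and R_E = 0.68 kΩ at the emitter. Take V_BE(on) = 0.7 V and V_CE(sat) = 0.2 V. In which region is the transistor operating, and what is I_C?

Assume active: I_B = (9.4 − 0.7)/(15 + 101×0.68) = 0.104 mA, I_C = β·I_B = 10.4 mA.
Then V_CE = 12 − 10.4×10 − 10.5×0.68 = -99.1 V < 0.2 V — the active assumption fails.
Re-solve with V_CE = 0.2 V. KCL at the emitter: V_E/R_E = (V_BB−0.7−V_E)/R_B + (V_CC−0.2−V_E)/R_C, giving V_E = 1.07 V.
I_C = (V_CC − 0.2 − V_E)/R_C = (11.8 − 1.07)/10 = 1.07 mA.
Check: I_B = (8.7 − 1.07)/15 = 0.508 mA, and β·I_B = 50.8 mA > I_C, confirming saturation.

saturation; I_C ≈ 1.1 mA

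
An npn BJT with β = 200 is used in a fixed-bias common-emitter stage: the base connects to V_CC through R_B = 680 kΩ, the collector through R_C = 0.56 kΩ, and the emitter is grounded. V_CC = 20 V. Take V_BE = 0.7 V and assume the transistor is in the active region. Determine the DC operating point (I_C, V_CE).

Base loop: V_CC = I_B·R_B + V_BE, so I_B = (20 − 0.7)/680 kΩ = 0.0284 mA.
In the active region I_C = β·I_B = 200 × 0.0284 = 5.68 mA.
Collector loop: V_CE = V_CC − I_C·R_C = 20 − 5.68×0.56 = 16.8 V.
Since V_CE = 16.8 V > V_CE(sat) ≈ 0.2 V, the transistor is in the active region as assumed.

I_C ≈ 5.7 mA, V_CE ≈ 17 V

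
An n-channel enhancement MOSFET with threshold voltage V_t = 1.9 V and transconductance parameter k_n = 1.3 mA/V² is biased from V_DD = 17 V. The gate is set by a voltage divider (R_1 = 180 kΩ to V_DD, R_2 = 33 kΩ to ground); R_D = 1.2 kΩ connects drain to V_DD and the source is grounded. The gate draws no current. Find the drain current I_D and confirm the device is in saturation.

V_G = V_DD·R_2/(R_1+R_2) = 17×33/213 = 2.63 V. With the source grounded, V_GS = V_G = 2.63 V.
Assume saturation: I_D = (k_n/2)(V_GS − V_t)² = (1.3/2)×(2.63 − 1.9)² = 0.65×0.734² = 0.35 mA.
V_DS = V_DD − I_D·R_D = 17 − 0.35×1.2 = 16.6 V.
Saturation requires V_DS ≥ V_GS − V_t = 0.734 V; 16.6 ≥ 0.734 ✓.

I_D ≈ 0.35 mA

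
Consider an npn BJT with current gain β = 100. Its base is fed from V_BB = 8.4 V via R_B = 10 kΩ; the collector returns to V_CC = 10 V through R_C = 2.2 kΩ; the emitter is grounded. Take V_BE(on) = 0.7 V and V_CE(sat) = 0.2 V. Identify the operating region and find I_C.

Assume active: I_B = (8.4 − 0.7)/10 = 0.77 mA, giving I_C = β·I_B = 77 mA.
But then V_CE = 10 − 77×2.2 = -159 V < V_CE(sat) = 0.2 V — impossible in the active region.
So the transistor is saturated. With V_CE = 0.2 V, I_C = (V_CC − 0.2)/R_C = 9.8/2.2 = 4.45 mA.
Check: β·I_B = 77 mA > I_C = 4.45 mA, confirming saturation.

saturation; I_C ≈ 4.5 mA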